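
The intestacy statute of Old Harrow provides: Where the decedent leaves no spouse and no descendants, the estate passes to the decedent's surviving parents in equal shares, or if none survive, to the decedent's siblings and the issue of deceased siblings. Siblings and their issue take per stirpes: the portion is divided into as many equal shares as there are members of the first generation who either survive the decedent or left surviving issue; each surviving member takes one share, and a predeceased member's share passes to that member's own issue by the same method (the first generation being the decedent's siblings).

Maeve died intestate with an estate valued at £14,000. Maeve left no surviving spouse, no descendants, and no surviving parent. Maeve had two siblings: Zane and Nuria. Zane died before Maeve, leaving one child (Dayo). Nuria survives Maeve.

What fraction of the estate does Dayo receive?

The entire £14,000 passes to the siblings and their issue.
That amount (£14,000) is divided into 2 shares of £7,000: Nuria takes £7,000; Zane's £7,000 share passes to Zane's issue.
Zane's share (£7,000) passes entirely to Dayo.

Dayo receives 1/2 of the estate.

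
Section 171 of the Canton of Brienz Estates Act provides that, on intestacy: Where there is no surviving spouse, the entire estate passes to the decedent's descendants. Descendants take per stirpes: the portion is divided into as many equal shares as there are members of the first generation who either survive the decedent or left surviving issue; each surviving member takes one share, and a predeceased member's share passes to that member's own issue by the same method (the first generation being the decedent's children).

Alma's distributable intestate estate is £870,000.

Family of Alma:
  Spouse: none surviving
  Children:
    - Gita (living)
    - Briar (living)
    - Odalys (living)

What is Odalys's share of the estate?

Odalys receives £290,000.

The entire £870,000 passes to the descendants.
That amount (£870,000) is divided into 3 shares of £290,000: Gita, Briar, and Odalys each take £290,000.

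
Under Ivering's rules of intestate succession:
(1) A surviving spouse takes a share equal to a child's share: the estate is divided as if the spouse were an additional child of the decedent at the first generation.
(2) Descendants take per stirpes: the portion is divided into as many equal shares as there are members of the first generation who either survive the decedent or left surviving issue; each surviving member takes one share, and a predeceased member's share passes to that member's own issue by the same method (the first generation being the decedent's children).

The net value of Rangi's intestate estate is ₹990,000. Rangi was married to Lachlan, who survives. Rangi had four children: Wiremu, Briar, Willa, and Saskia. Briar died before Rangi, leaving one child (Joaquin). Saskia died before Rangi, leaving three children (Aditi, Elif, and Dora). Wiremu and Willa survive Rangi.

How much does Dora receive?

The spouse counts as an additional share at the children's level, so there are 5 primary shares of ₹198,000. Lachlan takes one such share (₹198,000).
The children's combined portion (₹792,000) is divided into 4 shares of ₹198,000: Wiremu and Willa each take ₹198,000; Briar's ₹198,000 share passes to Briar's issue; Saskia's ₹198,000 share passes to Saskia's issue.
Briar's share (₹198,000) passes entirely to Joaquin.
Saskia's share (₹198,000) is divided into 3 shares of ₹66,000: Aditi, Elif, and Dora each take ₹66,000.

Dora receives ₹66,000.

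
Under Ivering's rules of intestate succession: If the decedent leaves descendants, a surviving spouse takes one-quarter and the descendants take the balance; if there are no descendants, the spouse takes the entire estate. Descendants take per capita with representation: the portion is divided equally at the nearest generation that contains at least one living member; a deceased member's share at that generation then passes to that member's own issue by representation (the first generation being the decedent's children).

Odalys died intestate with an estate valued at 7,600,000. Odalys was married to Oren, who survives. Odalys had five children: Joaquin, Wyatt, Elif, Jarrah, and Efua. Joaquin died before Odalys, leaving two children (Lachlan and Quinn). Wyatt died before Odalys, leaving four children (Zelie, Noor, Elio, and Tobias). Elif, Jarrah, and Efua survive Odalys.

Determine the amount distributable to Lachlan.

Oren takes one-quarter of 7,600,000 = 1,900,000. The remaining 5,700,000 passes to the descendants.
The descendants' portion (5,700,000) is divided into 5 shares of 1,140,000: Elif, Jarrah, and Efua each take 1,140,000; Joaquin's 1,140,000 share passes to Joaquin's issue; Wyatt's 1,140,000 share passes to Wyatt's issue.
Joaquin's share (1,140,000) is divided into 2 shares of 570,000: Lachlan and Quinn each take 570,000.
Wyatt's share (1,140,000) is divided into 4 shares of 285,000: Zelie, Noor, Elio, and Tobias each take 285,000.

Lachlan receives 570,000.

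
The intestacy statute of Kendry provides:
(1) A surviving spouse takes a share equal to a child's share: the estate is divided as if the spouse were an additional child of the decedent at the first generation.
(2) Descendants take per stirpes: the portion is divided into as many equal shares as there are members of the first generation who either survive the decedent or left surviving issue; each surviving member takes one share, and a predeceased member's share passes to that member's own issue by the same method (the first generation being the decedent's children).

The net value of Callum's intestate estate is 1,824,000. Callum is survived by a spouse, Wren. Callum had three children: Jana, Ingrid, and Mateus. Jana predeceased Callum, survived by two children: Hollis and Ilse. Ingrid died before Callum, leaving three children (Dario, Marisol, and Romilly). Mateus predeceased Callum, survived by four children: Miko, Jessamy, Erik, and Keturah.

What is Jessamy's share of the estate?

Jessamy receives 114,000.

The spouse counts as an additional share at the children's level, so there are 4 primary shares of 456,000. Wren takes one such share (456,000).
The children's combined portion (1,368,000) is divided into 3 shares of 456,000: Jana's 456,000 share passes to Jana's issue; Ingrid's 456,000 share passes to Ingrid's issue; Mateus's 456,000 share passes to Mateus's issue.
Jana's share (456,000) is divided into 2 shares of 228,000: Hollis and Ilse each take 228,000.
Ingrid's share (456,000) is divided into 3 shares of 152,000: Dario, Marisol, and Romilly each take 152,000.
Mateus's share (456,000) is divided into 4 shares of 114,000: Miko, Jessamy, Erik, and Keturah each take 114,000.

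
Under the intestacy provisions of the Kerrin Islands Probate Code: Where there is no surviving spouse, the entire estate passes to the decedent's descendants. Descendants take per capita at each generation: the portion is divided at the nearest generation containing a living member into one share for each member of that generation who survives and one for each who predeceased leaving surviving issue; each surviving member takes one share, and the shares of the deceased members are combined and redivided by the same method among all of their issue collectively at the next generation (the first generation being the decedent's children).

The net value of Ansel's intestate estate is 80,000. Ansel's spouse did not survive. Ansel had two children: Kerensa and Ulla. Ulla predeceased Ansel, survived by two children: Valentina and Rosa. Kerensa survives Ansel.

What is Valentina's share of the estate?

The entire 80,000 passes to the descendants.
That amount (80,000) is divided at the children's generation into 2 shares of 40,000. Kerensa takes 40,000. The remaining share for the deceased Ulla (40,000) is carried to the next generation.
That pool (40,000) is divided at the grandchildren's generation equally among Valentina and Rosa: 20,000 each.

Valentina receives 20,000.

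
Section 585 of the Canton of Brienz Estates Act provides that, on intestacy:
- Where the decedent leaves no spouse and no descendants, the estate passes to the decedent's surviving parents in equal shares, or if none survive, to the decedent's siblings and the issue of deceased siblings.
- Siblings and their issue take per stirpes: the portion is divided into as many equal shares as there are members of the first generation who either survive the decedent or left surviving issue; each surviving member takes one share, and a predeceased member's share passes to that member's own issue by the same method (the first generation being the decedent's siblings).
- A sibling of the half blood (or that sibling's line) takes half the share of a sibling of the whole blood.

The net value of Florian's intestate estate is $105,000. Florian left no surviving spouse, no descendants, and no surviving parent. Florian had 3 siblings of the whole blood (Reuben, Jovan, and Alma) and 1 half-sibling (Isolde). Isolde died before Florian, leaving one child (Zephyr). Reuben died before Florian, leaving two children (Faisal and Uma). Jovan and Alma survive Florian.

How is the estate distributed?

Zephyr: $15,000; Faisal: $15,000; Uma: $15,000; Jovan: $30,000; Alma: $30,000

The entire $105,000 passes to the siblings and their issue.
Counting each half-blood sibling's line as half a unit, there are 7/2 units in $105,000, so one unit is $30,000. Whole-blood lines (Reuben, Jovan, and Alma) take $30,000 each; half-blood lines (Isolde) take $15,000 each.
Isolde's share ($15,000) passes entirely to Zephyr.
Reuben's share ($30,000) is divided into 2 shares of $15,000: Faisal and Uma each take $15,000.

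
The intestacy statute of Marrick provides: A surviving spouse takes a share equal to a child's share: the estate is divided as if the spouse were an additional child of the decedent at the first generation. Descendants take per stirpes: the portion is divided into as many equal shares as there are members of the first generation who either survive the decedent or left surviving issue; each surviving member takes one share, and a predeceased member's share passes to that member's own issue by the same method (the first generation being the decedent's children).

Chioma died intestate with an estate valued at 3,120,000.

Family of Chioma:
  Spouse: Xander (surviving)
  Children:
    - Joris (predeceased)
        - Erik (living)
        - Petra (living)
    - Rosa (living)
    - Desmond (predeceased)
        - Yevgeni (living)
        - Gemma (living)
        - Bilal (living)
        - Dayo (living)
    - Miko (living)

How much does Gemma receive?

The spouse counts as an additional share at the children's level, so there are 5 primary shares of 624,000. Xander takes one such share (624,000).
The children's combined portion (2,496,000) is divided into 4 shares of 624,000: Rosa and Miko each take 624,000; Joris's 624,000 share passes to Joris's issue; Desmond's 624,000 share passes to Desmond's issue.
Joris's share (624,000) is divided into 2 shares of 312,000: Erik and Petra each take 312,000.
Desmond's share (624,000) is divided into 4 shares of 156,000: Yevgeni, Gemma, Bilal, and Dayo each take 156,000.

Gemma receives 156,000.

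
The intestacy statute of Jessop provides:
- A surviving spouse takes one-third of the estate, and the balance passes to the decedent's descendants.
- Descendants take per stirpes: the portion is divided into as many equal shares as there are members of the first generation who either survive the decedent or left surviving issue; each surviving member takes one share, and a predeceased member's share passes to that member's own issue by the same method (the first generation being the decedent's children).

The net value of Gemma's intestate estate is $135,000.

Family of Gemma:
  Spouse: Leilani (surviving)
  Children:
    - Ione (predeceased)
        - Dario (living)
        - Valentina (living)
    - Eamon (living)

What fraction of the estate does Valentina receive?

Valentina receives 1/6 of the estate.

Leilani takes one-third of $135,000 = $45,000. The remaining $90,000 passes to the descendants.
The descendants' portion ($90,000) is divided into 2 shares of $45,000: Eamon takes $45,000; Ione's $45,000 share passes to Ione's issue.
Ione's share ($45,000) is divided into 2 shares of $22,500: Dario and Valentina each take $22,500.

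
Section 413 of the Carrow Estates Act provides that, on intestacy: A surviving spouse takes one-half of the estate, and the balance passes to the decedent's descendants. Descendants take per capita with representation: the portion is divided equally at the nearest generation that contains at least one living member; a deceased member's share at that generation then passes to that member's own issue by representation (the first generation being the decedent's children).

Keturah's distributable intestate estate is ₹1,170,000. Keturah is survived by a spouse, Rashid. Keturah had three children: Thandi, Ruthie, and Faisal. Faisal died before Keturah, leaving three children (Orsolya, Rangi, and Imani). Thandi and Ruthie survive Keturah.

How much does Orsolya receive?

Rashid takes one-half of ₹1,170,000 = ₹585,000. The remaining ₹585,000 passes to the descendants.
The descendants' portion (₹585,000) is divided into 3 shares of ₹195,000: Thandi and Ruthie each take ₹195,000; Faisal's ₹195,000 share passes to Faisal's issue.
Faisal's share (₹195,000) is divided into 3 shares of ₹65,000: Orsolya, Rangi, and Imani each take ₹65,000.

Orsolya receives ₹65,000.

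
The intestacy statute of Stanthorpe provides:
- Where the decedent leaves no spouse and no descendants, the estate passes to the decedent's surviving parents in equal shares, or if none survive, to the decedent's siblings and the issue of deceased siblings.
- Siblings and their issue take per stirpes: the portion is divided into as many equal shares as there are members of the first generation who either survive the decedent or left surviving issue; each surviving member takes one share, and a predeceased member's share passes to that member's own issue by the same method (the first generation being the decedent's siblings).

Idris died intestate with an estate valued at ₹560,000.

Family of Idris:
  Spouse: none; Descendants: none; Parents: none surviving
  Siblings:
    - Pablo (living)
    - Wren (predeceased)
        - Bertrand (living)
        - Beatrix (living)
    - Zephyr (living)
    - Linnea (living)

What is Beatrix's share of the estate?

The entire ₹560,000 passes to the siblings and their issue.
That amount (₹560,000) is divided into 4 shares of ₹140,000: Pablo, Zephyr, and Linnea each take ₹140,000; Wren's ₹140,000 share passes to Wren's issue.
Wren's share (₹140,000) is divided into 2 shares of ₹70,000: Bertrand and Beatrix each take ₹70,000.

Beatrix receives ₹70,000.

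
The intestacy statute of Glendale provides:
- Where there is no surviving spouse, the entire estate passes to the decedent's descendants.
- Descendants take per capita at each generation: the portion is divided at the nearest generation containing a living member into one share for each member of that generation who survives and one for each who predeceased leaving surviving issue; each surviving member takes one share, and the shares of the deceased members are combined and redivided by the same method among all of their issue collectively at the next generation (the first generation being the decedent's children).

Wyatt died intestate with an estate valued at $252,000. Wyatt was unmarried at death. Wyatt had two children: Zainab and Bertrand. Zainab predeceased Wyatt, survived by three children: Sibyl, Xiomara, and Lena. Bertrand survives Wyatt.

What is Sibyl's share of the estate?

The entire $252,000 passes to the descendants.
That amount ($252,000) is divided at the children's generation into 2 shares of $126,000. Bertrand takes $126,000. The remaining share for the deceased Zainab ($126,000) is carried to the next generation.
That pool ($126,000) is divided at the grandchildren's generation equally among Sibyl, Xiomara, and Lena: $42,000 each.

Sibyl receives $42,000.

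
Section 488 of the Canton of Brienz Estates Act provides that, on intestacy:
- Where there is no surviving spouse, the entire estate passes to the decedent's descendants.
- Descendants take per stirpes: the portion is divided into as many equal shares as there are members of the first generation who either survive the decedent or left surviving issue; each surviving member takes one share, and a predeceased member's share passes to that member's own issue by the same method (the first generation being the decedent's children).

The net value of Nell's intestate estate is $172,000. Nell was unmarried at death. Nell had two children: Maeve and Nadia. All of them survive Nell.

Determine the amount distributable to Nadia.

The entire $172,000 passes to the descendants.
That amount ($172,000) is divided into 2 shares of $86,000: Maeve and Nadia each take $86,000.

Nadia receives $86,000.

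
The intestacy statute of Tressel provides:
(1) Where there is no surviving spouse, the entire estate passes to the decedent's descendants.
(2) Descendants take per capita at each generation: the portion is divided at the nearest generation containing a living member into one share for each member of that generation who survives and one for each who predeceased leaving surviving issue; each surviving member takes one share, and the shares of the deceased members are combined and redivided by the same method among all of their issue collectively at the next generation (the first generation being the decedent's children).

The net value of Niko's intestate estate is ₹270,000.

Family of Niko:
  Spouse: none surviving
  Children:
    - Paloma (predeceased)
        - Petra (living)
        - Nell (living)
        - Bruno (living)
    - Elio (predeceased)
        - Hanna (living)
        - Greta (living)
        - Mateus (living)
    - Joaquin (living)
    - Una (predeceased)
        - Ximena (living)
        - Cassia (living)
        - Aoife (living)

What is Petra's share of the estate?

Petra receives ₹22,500.

The entire ₹270,000 passes to the descendants.
That amount (₹270,000) is divided at the children's generation into 4 shares of ₹67,500. Joaquin takes ₹67,500. The 3 shares of the deceased (Paloma, Elio, and Una) are combined into a pool of ₹202,500.
That pool (₹202,500) is divided at the grandchildren's generation equally among Petra, Nell, Bruno, Hanna, Greta, Mateus, Ximena, Cassia, and Aoife: ₹22,500 each.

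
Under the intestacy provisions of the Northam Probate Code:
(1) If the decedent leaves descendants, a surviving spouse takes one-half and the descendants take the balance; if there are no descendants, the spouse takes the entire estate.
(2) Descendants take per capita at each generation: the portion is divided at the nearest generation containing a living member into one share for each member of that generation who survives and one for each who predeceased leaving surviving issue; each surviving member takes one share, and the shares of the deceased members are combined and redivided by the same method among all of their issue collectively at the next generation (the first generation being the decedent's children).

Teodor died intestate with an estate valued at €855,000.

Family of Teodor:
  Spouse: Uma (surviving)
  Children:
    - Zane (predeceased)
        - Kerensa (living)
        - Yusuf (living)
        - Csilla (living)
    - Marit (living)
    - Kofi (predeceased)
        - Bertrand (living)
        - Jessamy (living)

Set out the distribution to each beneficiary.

Uma takes one-half of €855,000 = €427,500. The remaining €427,500 passes to the descendants.
The descendants' portion (€427,500) is divided at the children's generation into 3 shares of €142,500. Marit takes €142,500. The 2 shares of the deceased (Zane and Kofi) are combined into a pool of €285,000.
That pool (€285,000) is divided at the grandchildren's generation equally among Kerensa, Yusuf, Csilla, Bertrand, and Jessamy: €57,000 each.

Uma: €427,500; Kerensa: €57,000; Yusuf: €57,000; Csilla: €57,000; Marit: €142,500; Bertrand: €57,000; Jessamy: €57,000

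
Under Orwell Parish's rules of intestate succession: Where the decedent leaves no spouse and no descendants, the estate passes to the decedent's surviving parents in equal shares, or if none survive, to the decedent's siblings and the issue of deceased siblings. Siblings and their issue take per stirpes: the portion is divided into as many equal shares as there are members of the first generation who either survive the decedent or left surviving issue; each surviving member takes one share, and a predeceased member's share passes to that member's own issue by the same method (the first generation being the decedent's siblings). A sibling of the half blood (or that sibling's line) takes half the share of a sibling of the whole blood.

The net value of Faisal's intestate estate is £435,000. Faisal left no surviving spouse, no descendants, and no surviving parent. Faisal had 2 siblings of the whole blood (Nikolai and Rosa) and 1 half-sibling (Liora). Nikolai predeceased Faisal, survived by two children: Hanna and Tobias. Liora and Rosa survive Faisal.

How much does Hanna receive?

The entire £435,000 passes to the siblings and their issue.
Counting each half-blood sibling's line as half a unit, there are 5/2 units in £435,000, so one unit is £174,000. Whole-blood lines (Nikolai and Rosa) take £174,000 each; half-blood lines (Liora) take £87,000 each.
Nikolai's share (£174,000) is divided into 2 shares of £87,000: Hanna and Tobias each take £87,000.

Hanna receives £87,000.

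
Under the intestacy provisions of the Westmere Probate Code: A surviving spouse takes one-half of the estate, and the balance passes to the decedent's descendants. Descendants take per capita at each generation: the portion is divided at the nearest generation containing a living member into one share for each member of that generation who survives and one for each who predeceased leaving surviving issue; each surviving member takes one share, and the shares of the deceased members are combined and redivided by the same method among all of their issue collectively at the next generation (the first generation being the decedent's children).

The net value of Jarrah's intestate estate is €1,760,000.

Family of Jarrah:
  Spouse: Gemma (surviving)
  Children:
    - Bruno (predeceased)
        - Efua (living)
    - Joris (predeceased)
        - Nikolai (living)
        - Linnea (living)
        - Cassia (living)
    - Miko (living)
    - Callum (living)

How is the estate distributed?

Gemma: €880,000; Efua: €110,000; Nikolai: €110,000; Linnea: €110,000; Cassia: €110,000; Miko: €220,000; Callum: €220,000

Gemma takes one-half of €1,760,000 = €880,000. The remaining €880,000 passes to the descendants.
The descendants' portion (€880,000) is divided at the children's generation into 4 shares of €220,000. Miko and Callum each take €220,000. The 2 shares of the deceased (Bruno and Joris) are combined into a pool of €440,000.
That pool (€440,000) is divided at the grandchildren's generation equally among Efua, Nikolai, Linnea, and Cassia: €110,000 each.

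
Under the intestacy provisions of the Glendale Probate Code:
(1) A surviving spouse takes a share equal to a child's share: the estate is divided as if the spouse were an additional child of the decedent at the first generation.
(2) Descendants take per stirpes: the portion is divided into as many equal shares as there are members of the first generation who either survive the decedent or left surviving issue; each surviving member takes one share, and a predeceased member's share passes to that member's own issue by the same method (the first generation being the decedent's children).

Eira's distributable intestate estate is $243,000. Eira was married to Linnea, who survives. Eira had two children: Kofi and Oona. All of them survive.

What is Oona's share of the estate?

The spouse counts as an additional share at the children's level, so there are 3 primary shares of $81,000. Linnea takes one such share ($81,000).
The children's combined portion ($162,000) is divided into 2 shares of $81,000: Kofi and Oona each take $81,000.

Oona receives $81,000.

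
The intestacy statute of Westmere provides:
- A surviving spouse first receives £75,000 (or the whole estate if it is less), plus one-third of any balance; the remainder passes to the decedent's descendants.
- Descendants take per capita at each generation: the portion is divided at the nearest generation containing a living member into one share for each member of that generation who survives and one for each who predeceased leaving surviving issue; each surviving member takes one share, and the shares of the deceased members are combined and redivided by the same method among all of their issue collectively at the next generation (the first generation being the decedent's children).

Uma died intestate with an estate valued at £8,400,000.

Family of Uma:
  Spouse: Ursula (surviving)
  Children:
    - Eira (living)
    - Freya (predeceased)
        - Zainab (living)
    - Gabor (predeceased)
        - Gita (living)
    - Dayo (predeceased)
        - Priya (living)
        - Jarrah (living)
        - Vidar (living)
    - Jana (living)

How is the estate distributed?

Ursula first takes £75,000, leaving a balance of £8,325,000. Ursula then takes one-third of the balance (£2,775,000), for a total of £2,850,000. The remaining £5,550,000 passes to the descendants.
The descendants' portion (£5,550,000) is divided at the children's generation into 5 shares of £1,110,000. Eira and Jana each take £1,110,000. The 3 shares of the deceased (Freya, Gabor, and Dayo) are combined into a pool of £3,330,000.
That pool (£3,330,000) is divided at the grandchildren's generation equally among Zainab, Gita, Priya, Jarrah, and Vidar: £666,000 each.

Ursula: £2,850,000; Eira: £1,110,000; Zainab: £666,000; Gita: £666,000; Priya: £666,000; Jarrah: £666,000; Vidar: £666,000; Jana: £1,110,000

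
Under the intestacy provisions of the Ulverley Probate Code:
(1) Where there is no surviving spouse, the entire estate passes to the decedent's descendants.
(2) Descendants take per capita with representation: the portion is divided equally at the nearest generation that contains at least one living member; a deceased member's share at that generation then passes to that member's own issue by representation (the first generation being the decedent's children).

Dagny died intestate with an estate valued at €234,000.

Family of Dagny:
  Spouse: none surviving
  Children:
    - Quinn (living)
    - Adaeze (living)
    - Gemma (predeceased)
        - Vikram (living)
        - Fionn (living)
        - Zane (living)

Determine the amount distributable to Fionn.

The entire €234,000 passes to the descendants.
That amount (€234,000) is divided into 3 shares of €78,000: Quinn and Adaeze each take €78,000; Gemma's €78,000 share passes to Gemma's issue.
Gemma's share (€78,000) is divided into 3 shares of €26,000: Vikram, Fionn, and Zane each take €26,000.

Fionn receives €26,000.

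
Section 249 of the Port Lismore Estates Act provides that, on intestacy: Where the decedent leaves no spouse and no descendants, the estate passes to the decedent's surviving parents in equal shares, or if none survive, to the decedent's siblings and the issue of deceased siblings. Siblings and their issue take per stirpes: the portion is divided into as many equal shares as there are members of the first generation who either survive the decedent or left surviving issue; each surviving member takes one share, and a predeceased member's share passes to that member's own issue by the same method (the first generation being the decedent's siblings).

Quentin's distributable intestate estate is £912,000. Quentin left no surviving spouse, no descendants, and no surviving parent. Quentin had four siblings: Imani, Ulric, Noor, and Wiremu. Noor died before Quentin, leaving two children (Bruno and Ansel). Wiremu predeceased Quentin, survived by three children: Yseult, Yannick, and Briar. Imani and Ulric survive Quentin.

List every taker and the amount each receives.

The entire £912,000 passes to the siblings and their issue.
That amount (£912,000) is divided into 4 shares of £228,000: Imani and Ulric each take £228,000; Noor's £228,000 share passes to Noor's issue; Wiremu's £228,000 share passes to Wiremu's issue.
Noor's share (£228,000) is divided into 2 shares of £114,000: Bruno and Ansel each take £114,000.
Wiremu's share (£228,000) is divided into 3 shares of £76,000: Yseult, Yannick, and Briar each take £76,000.

Imani: £228,000; Ulric: £228,000; Bruno: £114,000; Ansel: £114,000; Yseult: £76,000; Yannick: £76,000; Briar: £76,000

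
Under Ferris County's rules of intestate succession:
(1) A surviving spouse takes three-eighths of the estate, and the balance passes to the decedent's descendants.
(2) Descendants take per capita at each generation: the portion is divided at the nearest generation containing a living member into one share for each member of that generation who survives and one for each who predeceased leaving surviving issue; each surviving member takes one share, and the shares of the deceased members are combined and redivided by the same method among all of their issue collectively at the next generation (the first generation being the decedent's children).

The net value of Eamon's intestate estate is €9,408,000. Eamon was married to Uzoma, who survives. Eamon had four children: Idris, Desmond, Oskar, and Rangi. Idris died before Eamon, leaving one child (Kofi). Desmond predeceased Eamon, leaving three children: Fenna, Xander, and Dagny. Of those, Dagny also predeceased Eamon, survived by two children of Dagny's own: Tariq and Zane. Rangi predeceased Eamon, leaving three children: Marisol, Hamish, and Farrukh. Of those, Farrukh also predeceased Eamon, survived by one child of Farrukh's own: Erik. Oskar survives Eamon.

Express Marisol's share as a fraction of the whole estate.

Uzoma takes three-eighths of €9,408,000 = €3,528,000. The remaining €5,880,000 passes to the descendants.
The descendants' portion (€5,880,000) is divided at the children's generation into 4 shares of €1,470,000. Oskar takes €1,470,000. The 3 shares of the deceased (Idris, Desmond, and Rangi) are combined into a pool of €4,410,000.
That pool (€4,410,000) is divided at the grandchildren's generation into 7 shares of €630,000. Kofi, Fenna, Xander, Marisol, and Hamish each take €630,000. The 2 shares of the deceased (Dagny and Farrukh) are combined into a pool of €1,260,000.
That pool (€1,260,000) is divided at the great-grandchildren's generation equally among Tariq, Zane, and Erik: €420,000 each.

Marisol receives 15/224 of the estate.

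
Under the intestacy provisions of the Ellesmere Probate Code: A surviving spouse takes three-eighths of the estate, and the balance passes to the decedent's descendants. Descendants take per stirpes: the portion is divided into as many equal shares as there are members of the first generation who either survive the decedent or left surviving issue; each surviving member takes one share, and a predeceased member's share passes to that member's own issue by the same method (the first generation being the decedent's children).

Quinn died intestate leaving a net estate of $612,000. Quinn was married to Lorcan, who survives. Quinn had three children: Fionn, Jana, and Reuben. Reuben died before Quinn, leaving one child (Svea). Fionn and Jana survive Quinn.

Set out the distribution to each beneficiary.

Lorcan: $229,500; Fionn: $127,500; Jana: $127,500; Svea: $127,500

Lorcan takes three-eighths of $612,000 = $229,500. The remaining $382,500 passes to the descendants.
The descendants' portion ($382,500) is divided into 3 shares of $127,500: Fionn and Jana each take $127,500; Reuben's $127,500 share passes to Reuben's issue.
Reuben's share ($127,500) passes entirely to Svea.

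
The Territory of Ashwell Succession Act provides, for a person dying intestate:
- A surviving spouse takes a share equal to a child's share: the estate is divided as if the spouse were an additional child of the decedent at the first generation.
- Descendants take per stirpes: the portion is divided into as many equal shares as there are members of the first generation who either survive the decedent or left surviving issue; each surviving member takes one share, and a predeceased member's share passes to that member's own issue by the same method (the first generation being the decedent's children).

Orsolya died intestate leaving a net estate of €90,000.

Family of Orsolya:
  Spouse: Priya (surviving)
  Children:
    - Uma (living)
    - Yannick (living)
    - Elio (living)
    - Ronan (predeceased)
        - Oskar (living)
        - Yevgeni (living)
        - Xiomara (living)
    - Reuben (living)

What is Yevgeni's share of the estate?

The spouse counts as an additional share at the children's level, so there are 6 primary shares of €15,000. Priya takes one such share (€15,000).
The children's combined portion (€75,000) is divided into 5 shares of €15,000: Uma, Yannick, Elio, and Reuben each take €15,000; Ronan's €15,000 share passes to Ronan's issue.
Ronan's share (€15,000) is divided into 3 shares of €5,000: Oskar, Yevgeni, and Xiomara each take €5,000.

Yevgeni receives €5,000.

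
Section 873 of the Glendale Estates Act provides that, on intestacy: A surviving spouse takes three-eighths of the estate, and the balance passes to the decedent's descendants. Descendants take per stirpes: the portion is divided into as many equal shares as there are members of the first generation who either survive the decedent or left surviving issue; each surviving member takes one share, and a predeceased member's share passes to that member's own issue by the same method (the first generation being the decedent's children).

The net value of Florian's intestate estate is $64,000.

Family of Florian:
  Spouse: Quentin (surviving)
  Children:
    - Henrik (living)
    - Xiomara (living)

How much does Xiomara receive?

Xiomara receives $20,000.

Quentin takes three-eighths of $64,000 = $24,000. The remaining $40,000 passes to the descendants.
The descendants' portion ($40,000) is divided into 2 shares of $20,000: Henrik and Xiomara each take $20,000.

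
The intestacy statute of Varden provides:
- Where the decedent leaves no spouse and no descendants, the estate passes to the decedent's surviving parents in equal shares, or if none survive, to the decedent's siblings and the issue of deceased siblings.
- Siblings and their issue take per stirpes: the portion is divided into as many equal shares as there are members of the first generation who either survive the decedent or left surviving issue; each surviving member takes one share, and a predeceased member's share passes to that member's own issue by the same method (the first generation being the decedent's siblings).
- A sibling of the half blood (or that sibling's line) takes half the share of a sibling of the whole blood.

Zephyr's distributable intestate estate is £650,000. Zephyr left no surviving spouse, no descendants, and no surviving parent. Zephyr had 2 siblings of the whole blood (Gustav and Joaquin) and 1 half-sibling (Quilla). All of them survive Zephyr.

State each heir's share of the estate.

Gustav: £260,000; Quilla: £130,000; Joaquin: £260,000

The entire £650,000 passes to the siblings and their issue.
Counting each half-blood sibling's line as half a unit, there are 5/2 units in £650,000, so one unit is £260,000. Whole-blood lines (Gustav and Joaquin) take £260,000 each; half-blood lines (Quilla) take £130,000 each.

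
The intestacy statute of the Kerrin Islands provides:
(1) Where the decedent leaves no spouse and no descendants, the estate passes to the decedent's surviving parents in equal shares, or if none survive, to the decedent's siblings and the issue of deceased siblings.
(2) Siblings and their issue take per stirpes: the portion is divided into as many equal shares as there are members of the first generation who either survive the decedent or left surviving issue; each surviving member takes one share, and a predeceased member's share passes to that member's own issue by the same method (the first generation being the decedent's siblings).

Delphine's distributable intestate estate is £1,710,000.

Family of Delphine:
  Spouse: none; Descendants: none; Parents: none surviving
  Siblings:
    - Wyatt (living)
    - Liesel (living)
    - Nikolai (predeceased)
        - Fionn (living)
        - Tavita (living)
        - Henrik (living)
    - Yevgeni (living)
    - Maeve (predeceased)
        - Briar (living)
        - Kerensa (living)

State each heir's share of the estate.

Wyatt: £342,000; Liesel: £342,000; Fionn: £114,000; Tavita: £114,000; Henrik: £114,000; Yevgeni: £342,000; Briar: £171,000; Kerensa: £171,000

The entire £1,710,000 passes to the siblings and their issue.
That amount (£1,710,000) is divided into 5 shares of £342,000: Wyatt, Liesel, and Yevgeni each take £342,000; Nikolai's £342,000 share passes to Nikolai's issue; Maeve's £342,000 share passes to Maeve's issue.
Nikolai's share (£342,000) is divided into 3 shares of £114,000: Fionn, Tavita, and Henrik each take £114,000.
Maeve's share (£342,000) is divided into 2 shares of £171,000: Briar and Kerensa each take £171,000.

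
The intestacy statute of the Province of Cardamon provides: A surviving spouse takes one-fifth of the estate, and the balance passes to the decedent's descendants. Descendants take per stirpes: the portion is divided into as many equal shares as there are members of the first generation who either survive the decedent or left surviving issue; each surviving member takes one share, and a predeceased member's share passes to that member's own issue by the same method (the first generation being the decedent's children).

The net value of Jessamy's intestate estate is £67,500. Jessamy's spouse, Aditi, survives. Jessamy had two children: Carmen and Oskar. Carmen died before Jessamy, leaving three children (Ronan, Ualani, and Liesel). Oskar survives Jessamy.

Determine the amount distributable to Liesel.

Aditi takes one-fifth of £67,500 = £13,500. The remaining £54,000 passes to the descendants.
The descendants' portion (£54,000) is divided into 2 shares of £27,000: Oskar takes £27,000; Carmen's £27,000 share passes to Carmen's issue.
Carmen's share (£27,000) is divided into 3 shares of £9,000: Ronan, Ualani, and Liesel each take £9,000.

Liesel receives £9,000.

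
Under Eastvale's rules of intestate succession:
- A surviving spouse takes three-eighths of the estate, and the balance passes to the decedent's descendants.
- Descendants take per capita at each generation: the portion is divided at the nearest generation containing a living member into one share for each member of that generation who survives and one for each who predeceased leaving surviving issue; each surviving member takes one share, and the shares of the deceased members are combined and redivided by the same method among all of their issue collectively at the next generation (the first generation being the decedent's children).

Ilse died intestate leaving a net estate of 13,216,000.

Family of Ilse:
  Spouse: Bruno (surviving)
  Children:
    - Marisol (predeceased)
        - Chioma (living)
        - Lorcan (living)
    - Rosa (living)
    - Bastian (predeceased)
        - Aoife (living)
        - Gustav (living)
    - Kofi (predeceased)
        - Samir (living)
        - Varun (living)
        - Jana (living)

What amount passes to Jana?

Bruno takes three-eighths of 13,216,000 = 4,956,000. The remaining 8,260,000 passes to the descendants.
The descendants' portion (8,260,000) is divided at the children's generation into 4 shares of 2,065,000. Rosa takes 2,065,000. The 3 shares of the deceased (Marisol, Bastian, and Kofi) are combined into a pool of 6,195,000.
That pool (6,195,000) is divided at the grandchildren's generation equally among Chioma, Lorcan, Aoife, Gustav, Samir, Varun, and Jana: 885,000 each.

Jana receives 885,000.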